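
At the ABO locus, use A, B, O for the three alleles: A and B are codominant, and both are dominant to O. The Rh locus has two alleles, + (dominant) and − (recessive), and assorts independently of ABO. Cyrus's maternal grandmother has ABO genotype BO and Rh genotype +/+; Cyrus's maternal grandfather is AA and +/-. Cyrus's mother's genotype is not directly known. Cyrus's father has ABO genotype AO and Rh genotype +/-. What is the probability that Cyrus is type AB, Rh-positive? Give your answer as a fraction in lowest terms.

7/64

Cyrus's mother's ABO genotype from BO × AA: 1/2 AB, 1/2 AO.
Crossing each possibility with the father AO and summing P(type AB): 1/2·1/4 + 1/2·0 = 1/8.
Similarly for Rh via the mother's Rh distribution: P(Rh+) = 7/8.
Independent loci: 1/8 × 7/8 = 7/64.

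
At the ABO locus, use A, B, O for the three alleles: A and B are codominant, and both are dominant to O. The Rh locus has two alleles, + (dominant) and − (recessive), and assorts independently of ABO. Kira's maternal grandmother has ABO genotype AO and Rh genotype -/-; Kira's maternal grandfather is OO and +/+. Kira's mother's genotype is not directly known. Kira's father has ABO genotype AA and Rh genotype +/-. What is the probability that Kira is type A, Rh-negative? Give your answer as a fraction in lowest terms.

Kira's mother's ABO genotype from AO × OO: 1/2 AO, 1/2 OO.
Crossing each possibility with the father AA and summing P(type A): 1/2·1 + 1/2·1 = 1.
Similarly for Rh via the mother's Rh distribution: P(Rh-) = 1/4.
Independent loci: 1 × 1/4 = 1/4.

1/4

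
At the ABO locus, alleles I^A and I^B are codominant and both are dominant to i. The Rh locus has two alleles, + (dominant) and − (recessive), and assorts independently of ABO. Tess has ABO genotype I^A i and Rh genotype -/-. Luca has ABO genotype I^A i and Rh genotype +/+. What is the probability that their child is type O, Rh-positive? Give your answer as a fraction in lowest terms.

ABO cross I^A i × I^A i → offspring phenotypes: 1/4 O, 3/4 A.
Rh cross -/- × +/+ → 1 Rh+.
Independent loci: P(type O, Rh-positive) = 1/4 × 1 = 1/4.

1/4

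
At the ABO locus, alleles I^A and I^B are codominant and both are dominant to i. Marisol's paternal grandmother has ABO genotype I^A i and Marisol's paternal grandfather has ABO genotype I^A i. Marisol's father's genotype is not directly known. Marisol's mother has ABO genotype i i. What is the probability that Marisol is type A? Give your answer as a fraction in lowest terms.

1/2

Marisol's father's ABO genotype from I^A i × I^A i: 1/4 I^A I^A, 1/2 I^A i, 1/4 i i.
Crossing each possibility with the mother i i and summing P(type A): 1/4·1 + 1/2·1/2 + 1/4·0 = 1/2.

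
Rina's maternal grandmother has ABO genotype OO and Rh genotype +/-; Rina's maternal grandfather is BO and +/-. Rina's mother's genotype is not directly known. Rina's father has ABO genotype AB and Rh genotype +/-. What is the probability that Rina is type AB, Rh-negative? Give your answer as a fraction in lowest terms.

Rina's mother's ABO genotype from OO × BO: 1/2 BO, 1/2 OO.
Crossing each possibility with the father AB and summing P(type AB): 1/2·1/4 + 1/2·0 = 1/8.
Similarly for Rh via the mother's Rh distribution: P(Rh-) = 1/4.
Independent loci: 1/8 × 1/4 = 1/32.

1/32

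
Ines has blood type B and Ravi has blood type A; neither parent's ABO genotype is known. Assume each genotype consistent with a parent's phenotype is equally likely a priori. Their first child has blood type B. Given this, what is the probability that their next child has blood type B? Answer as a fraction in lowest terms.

Possible genotypes: Ines ∈ {I^B I^B, I^B i}; Ravi ∈ {I^A I^A, I^A i}.
Weight each parental genotype pair by prior × P(type-B child):
  I^B I^B × I^A i: posterior weight 2/3; P(next child type B) = 1/2.
  I^B i × I^A i: posterior weight 1/3; P(next child type B) = 1/4.
Weighted sum = 5/12.

5/12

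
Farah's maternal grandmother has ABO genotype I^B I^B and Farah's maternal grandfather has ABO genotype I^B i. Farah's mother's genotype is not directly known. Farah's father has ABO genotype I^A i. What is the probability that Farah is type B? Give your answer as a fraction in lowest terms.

Farah's mother's ABO genotype from I^B I^B × I^B i: 1/2 I^B I^B, 1/2 I^B i.
Crossing each possibility with the father I^A i and summing P(type B): 1/2·1/2 + 1/2·1/4 = 3/8.

3/8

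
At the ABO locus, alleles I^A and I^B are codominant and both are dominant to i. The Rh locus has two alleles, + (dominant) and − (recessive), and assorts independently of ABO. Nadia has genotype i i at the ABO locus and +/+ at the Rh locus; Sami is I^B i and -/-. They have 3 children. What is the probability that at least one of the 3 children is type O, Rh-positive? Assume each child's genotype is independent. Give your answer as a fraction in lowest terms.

ABO cross i i × I^B i → 1/2 O, 1/2 B.
Rh cross +/+ × -/- → 1 Rh+; so P(type O, Rh-positive) = 1/2 × 1 = 1/2 per child.
P(none) = (1/2)^3 = 1/8; P(at least one) = 1 − 1/8 = 7/8.

7/8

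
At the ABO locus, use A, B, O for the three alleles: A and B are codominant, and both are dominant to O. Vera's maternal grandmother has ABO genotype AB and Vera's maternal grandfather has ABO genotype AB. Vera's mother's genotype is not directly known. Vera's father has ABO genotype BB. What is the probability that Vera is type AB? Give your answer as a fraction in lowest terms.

Vera's mother's ABO genotype from AB × AB: 1/4 AA, 1/2 AB, 1/4 BB.
Crossing each possibility with the father BB and summing P(type AB): 1/4·1 + 1/2·1/2 + 1/4·0 = 1/2.

1/2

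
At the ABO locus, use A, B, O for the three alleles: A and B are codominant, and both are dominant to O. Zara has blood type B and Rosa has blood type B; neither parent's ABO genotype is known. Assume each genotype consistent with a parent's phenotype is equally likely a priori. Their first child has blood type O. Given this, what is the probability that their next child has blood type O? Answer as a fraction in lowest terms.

Possible genotypes: Zara ∈ {BB, BO}; Rosa ∈ {BB, BO}.
Weight each parental genotype pair by prior × P(type-O child):
  BO × BO: posterior weight 1; P(next child type O) = 1/4.
Weighted sum = 1/4.

1/4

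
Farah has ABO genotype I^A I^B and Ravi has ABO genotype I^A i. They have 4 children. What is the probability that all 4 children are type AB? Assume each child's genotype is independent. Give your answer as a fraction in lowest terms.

1/256

ABO cross I^A I^B × I^A i → 1/2 A, 1/4 B, 1/4 AB.
So P(type AB) = 1/4 per child.
All 4 independent: (1/4)^4 = 1/256.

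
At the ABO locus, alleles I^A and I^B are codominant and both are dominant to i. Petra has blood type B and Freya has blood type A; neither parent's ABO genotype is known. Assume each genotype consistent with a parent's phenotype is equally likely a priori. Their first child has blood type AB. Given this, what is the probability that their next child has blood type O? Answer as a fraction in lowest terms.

Possible genotypes: Petra ∈ {I^B I^B, I^B i}; Freya ∈ {I^A I^A, I^A i}.
Weight each parental genotype pair by prior × P(type-AB child):
  I^B I^B × I^A I^A: posterior weight 4/9; P(next child type O) = 0.
  I^B I^B × I^A i: posterior weight 2/9; P(next child type O) = 0.
  I^B i × I^A I^A: posterior weight 2/9; P(next child type O) = 0.
  I^B i × I^A i: posterior weight 1/9; P(next child type O) = 1/4.
Weighted sum = 1/36.

1/36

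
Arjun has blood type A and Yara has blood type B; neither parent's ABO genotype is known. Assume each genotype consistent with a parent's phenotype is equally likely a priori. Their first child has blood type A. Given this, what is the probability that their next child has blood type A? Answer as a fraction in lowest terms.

5/12

Possible genotypes: Arjun ∈ {I^A I^A, I^A i}; Yara ∈ {I^B I^B, I^B i}.
Weight each parental genotype pair by prior × P(type-A child):
  I^A I^A × I^B i: posterior weight 2/3; P(next child type A) = 1/2.
  I^A i × I^B i: posterior weight 1/3; P(next child type A) = 1/4.
Weighted sum = 5/12.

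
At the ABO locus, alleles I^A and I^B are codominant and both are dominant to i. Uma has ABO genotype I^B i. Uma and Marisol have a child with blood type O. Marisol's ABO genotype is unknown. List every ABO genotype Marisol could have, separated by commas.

For each candidate genotype of Marisol, check whether crossing it with I^B i can produce every observed child phenotype.
  I^A I^A → possible child types {A, AB} ✗
  I^A I^B → possible child types {A, B, AB} ✗
  I^A i → possible child types {O, A, B, AB} ✓
  I^B I^B → possible child types {B} ✗
  I^B i → possible child types {O, B} ✓
  i i → possible child types {O, B} ✓

I^A i, I^B i, i i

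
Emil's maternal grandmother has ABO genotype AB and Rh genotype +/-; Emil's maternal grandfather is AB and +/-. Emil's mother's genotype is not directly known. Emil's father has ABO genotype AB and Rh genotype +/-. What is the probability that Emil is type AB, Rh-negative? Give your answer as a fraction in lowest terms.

Emil's mother's ABO genotype from AB × AB: 1/4 AA, 1/2 AB, 1/4 BB.
Crossing each possibility with the father AB and summing P(type AB): 1/4·1/2 + 1/2·1/2 + 1/4·1/2 = 1/2.
Similarly for Rh via the mother's Rh distribution: P(Rh-) = 1/4.
Independent loci: 1/2 × 1/4 = 1/8.

1/8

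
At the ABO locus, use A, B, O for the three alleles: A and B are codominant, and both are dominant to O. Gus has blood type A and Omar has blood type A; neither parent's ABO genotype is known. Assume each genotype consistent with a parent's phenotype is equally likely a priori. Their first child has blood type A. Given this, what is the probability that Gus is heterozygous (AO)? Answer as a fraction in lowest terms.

Possible genotypes: Gus ∈ {AA, AO}; Omar ∈ {AA, AO}.
Weight each parental genotype pair by prior × P(type-A child):
  AA × AA: posterior weight 4/15.
  AA × AO: posterior weight 4/15.
  AO × AA: posterior weight 4/15.
  AO × AO: posterior weight 1/5.
Sum the posterior weight over pairs where Gus is AO: 7/15.

7/15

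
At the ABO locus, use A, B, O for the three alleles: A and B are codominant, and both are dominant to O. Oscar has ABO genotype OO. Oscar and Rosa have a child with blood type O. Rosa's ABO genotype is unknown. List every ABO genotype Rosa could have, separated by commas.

AO, BO, OO

For each candidate genotype of Rosa, check whether crossing it with OO can produce every observed child phenotype.
  AA → possible child types {A} ✗
  AB → possible child types {A, B} ✗
  AO → possible child types {O, A} ✓
  BB → possible child types {B} ✗
  BO → possible child types {O, B} ✓
  OO → possible child types {O} ✓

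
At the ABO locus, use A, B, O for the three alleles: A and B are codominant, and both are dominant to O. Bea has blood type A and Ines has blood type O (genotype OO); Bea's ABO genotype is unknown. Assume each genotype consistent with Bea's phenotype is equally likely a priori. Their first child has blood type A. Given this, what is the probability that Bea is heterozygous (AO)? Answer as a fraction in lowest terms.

Possible genotypes: Bea ∈ {AA, AO}; Ines ∈ {OO}.
Weight each parental genotype pair by prior × P(type-A child):
  AA × OO: posterior weight 2/3.
  AO × OO: posterior weight 1/3.
Sum the posterior weight over pairs where Bea is AO: 1/3.

1/3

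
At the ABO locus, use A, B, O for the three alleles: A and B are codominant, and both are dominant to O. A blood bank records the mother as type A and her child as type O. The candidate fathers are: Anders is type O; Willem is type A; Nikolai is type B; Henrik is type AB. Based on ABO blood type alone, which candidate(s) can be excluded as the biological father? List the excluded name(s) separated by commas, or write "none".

Henrik

A candidate is excluded only if no genotype consistent with his phenotype could produce a type O child with a type A mother.
Henrik (type AB): no genotype consistent with that phenotype can produce a type-O child with a type-A mother.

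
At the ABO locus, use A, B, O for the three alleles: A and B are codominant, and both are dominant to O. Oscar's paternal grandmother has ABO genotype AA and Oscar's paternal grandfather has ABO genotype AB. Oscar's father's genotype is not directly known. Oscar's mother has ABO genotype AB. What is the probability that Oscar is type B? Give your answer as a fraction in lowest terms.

1/8

Oscar's father's ABO genotype from AA × AB: 1/2 AA, 1/2 AB.
Crossing each possibility with the mother AB and summing P(type B): 1/2·0 + 1/2·1/4 = 1/8.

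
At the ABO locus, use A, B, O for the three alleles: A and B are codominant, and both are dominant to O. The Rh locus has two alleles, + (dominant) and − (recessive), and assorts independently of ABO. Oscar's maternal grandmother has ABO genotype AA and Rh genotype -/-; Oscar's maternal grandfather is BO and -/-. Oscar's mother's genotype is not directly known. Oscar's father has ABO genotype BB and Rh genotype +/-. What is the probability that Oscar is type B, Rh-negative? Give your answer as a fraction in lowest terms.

1/4

Oscar's mother's ABO genotype from AA × BO: 1/2 AB, 1/2 AO.
Crossing each possibility with the father BB and summing P(type B): 1/2·1/2 + 1/2·1/2 = 1/2.
Similarly for Rh via the mother's Rh distribution: P(Rh-) = 1/2.
Independent loci: 1/2 × 1/2 = 1/4.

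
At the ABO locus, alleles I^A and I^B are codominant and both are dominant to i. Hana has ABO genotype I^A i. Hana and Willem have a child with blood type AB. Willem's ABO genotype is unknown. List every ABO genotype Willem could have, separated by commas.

I^A I^B, I^B I^B, I^B i

For each candidate genotype of Willem, check whether crossing it with I^A i can produce every observed child phenotype.
  I^A I^A → possible child types {A} ✗
  I^A I^B → possible child types {A, B, AB} ✓
  I^A i → possible child types {O, A} ✗
  I^B I^B → possible child types {B, AB} ✓
  I^B i → possible child types {O, A, B, AB} ✓
  i i → possible child types {O, A} ✗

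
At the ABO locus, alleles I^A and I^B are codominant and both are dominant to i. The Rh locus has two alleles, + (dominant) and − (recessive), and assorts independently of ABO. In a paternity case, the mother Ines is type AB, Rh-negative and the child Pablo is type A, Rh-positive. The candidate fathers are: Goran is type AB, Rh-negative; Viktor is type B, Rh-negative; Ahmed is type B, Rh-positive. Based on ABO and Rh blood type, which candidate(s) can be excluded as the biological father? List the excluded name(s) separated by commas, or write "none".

A candidate is excluded only if no genotype consistent with his phenotype could produce a type A, Rh-positive child with a type AB, Rh-negative mother.
Goran (type AB, Rh-): no genotype consistent with that phenotype can produce a type-A Rh+ child with a type-AB mother.
Viktor (type B, Rh-): no genotype consistent with that phenotype can produce a type-A Rh+ child with a type-AB mother.

Goran, Viktor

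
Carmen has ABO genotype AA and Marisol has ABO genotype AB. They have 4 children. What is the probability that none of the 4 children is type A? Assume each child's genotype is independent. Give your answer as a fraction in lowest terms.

ABO cross AA × AB → 1/2 A, 1/2 AB.
So P(type A) = 1/2 per child.
P(not type A) = 1/2 for one child; (1/2)^4 = 1/16.

1/16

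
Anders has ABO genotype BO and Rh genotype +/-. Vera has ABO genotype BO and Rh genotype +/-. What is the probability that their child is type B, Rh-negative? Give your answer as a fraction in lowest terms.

3/16

ABO cross BO × BO → offspring phenotypes: 1/4 O, 3/4 B.
Rh cross +/- × +/- → 3/4 Rh+, 1/4 Rh-.
Independent loci: P(type B, Rh-negative) = 3/4 × 1/4 = 3/16.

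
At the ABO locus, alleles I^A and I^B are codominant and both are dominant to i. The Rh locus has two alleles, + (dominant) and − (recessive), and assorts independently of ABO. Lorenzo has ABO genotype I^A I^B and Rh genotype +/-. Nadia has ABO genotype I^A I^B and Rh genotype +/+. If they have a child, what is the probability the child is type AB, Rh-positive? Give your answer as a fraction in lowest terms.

ABO cross I^A I^B × I^A I^B → offspring phenotypes: 1/4 A, 1/4 B, 1/2 AB.
Rh cross +/- × +/+ → 1 Rh+.
Independent loci: P(type AB, Rh-positive) = 1/2 × 1 = 1/2.

1/2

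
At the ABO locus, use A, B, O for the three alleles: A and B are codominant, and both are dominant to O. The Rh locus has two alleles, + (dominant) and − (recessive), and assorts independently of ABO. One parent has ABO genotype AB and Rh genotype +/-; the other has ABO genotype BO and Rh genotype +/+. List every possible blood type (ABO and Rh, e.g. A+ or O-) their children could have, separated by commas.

A+, B+, AB+

Gametes from AB × BO give offspring ABO genotypes AB, AO, BB, BO, i.e. phenotypes A, B, AB.
Rh cross +/- × +/+ → phenotypes Rh+.
Combining independently: A+, B+, AB+.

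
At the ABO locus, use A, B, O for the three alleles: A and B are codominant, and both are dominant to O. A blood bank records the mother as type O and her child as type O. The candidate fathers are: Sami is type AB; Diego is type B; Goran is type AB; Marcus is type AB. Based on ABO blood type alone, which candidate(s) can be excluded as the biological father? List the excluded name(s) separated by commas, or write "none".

Sami, Goran, Marcus

A candidate is excluded only if no genotype consistent with his phenotype could produce a type O child with a type O mother.
Sami (type AB): no genotype consistent with that phenotype can produce a type-O child with a type-O mother.
Goran (type AB): no genotype consistent with that phenotype can produce a type-O child with a type-O mother.
Marcus (type AB): no genotype consistent with that phenotype can produce a type-O child with a type-O mother.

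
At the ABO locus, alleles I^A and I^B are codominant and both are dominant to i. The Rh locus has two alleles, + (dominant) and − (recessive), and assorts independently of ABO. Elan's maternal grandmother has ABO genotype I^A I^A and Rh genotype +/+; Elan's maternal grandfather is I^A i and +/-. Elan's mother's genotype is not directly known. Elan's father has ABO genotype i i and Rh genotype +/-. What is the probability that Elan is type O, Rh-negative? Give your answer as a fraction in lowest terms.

Elan's mother's ABO genotype from I^A I^A × I^A i: 1/2 I^A I^A, 1/2 I^A i.
Crossing each possibility with the father i i and summing P(type O): 1/2·0 + 1/2·1/2 = 1/4.
Similarly for Rh via the mother's Rh distribution: P(Rh-) = 1/8.
Independent loci: 1/4 × 1/8 = 1/32.

1/32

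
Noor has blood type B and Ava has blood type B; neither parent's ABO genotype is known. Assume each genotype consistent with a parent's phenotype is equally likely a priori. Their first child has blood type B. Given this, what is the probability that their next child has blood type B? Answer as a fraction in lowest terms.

19/20

Possible genotypes: Noor ∈ {I^B I^B, I^B i}; Ava ∈ {I^B I^B, I^B i}.
Weight each parental genotype pair by prior × P(type-B child):
  I^B I^B × I^B I^B: posterior weight 4/15; P(next child type B) = 1.
  I^B I^B × I^B i: posterior weight 4/15; P(next child type B) = 1.
  I^B i × I^B I^B: posterior weight 4/15; P(next child type B) = 1.
  I^B i × I^B i: posterior weight 1/5; P(next child type B) = 3/4.
Weighted sum = 19/20.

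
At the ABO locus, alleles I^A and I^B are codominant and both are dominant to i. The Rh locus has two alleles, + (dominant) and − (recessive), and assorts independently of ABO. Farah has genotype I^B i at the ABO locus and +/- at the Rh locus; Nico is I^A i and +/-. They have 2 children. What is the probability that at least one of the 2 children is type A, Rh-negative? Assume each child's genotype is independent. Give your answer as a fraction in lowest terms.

31/256

ABO cross I^B i × I^A i → 1/4 O, 1/4 A, 1/4 B, 1/4 AB.
Rh cross +/- × +/- → 3/4 Rh+, 1/4 Rh-; so P(type A, Rh-negative) = 1/4 × 1/4 = 1/16 per child.
P(none) = (15/16)^2 = 225/256; P(at least one) = 1 − 225/256 = 31/256.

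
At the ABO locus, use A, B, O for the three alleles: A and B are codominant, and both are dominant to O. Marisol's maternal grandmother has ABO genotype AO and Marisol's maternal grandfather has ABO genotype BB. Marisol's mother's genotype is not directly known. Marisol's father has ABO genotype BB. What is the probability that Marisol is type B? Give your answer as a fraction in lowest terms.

3/4

Marisol's mother's ABO genotype from AO × BB: 1/2 AB, 1/2 BO.
Crossing each possibility with the father BB and summing P(type B): 1/2·1/2 + 1/2·1 = 3/4.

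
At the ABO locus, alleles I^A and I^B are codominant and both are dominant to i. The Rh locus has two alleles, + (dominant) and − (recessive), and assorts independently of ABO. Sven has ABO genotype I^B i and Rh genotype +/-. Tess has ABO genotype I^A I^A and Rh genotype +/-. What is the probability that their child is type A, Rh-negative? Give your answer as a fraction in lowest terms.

ABO cross I^B i × I^A I^A → offspring phenotypes: 1/2 A, 1/2 AB.
Rh cross +/- × +/- → 3/4 Rh+, 1/4 Rh-.
Independent loci: P(type A, Rh-negative) = 1/2 × 1/4 = 1/8.

1/8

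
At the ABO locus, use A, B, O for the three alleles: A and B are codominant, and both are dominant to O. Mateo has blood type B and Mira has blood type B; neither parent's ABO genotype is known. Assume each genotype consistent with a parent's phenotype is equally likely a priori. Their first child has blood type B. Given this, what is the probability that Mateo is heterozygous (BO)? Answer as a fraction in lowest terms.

7/15

Possible genotypes: Mateo ∈ {BB, BO}; Mira ∈ {BB, BO}.
Weight each parental genotype pair by prior × P(type-B child):
  BB × BB: posterior weight 4/15.
  BB × BO: posterior weight 4/15.
  BO × BB: posterior weight 4/15.
  BO × BO: posterior weight 1/5.
Sum the posterior weight over pairs where Mateo is BO: 7/15.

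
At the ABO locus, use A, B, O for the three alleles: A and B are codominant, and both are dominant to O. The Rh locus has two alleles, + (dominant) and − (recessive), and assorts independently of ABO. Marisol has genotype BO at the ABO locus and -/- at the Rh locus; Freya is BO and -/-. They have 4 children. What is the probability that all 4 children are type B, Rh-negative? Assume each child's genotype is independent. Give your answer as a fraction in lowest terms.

ABO cross BO × BO → 1/4 O, 3/4 B.
Rh cross -/- × -/- → 1 Rh-; so P(type B, Rh-negative) = 3/4 × 1 = 3/4 per child.
All 4 independent: (3/4)^4 = 81/256.

81/256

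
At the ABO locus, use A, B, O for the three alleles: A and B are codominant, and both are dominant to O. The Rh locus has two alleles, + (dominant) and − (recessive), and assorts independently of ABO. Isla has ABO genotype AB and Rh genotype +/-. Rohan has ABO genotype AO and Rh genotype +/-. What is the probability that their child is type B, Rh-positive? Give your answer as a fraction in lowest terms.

3/16

ABO cross AB × AO → offspring phenotypes: 1/2 A, 1/4 B, 1/4 AB.
Rh cross +/- × +/- → 3/4 Rh+, 1/4 Rh-.
Independent loci: P(type B, Rh-positive) = 1/4 × 3/4 = 3/16.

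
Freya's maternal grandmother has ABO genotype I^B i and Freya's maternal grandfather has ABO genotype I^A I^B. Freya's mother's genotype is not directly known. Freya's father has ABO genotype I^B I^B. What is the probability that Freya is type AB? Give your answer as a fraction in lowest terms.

Freya's mother's ABO genotype from I^B i × I^A I^B: 1/4 I^A I^B, 1/4 I^A i, 1/4 I^B I^B, 1/4 I^B i.
Crossing each possibility with the father I^B I^B and summing P(type AB): 1/4·1/2 + 1/4·1/2 + 1/4·0 + 1/4·0 = 1/4.

1/4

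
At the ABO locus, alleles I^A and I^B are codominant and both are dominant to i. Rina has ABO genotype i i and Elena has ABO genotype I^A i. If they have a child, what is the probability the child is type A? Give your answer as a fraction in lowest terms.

ABO cross i i × I^A i → offspring phenotypes: 1/2 O, 1/2 A.
So P(type A) = 1/2.

1/2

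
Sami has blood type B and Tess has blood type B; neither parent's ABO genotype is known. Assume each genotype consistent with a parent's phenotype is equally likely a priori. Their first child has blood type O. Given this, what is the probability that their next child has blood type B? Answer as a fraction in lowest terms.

Possible genotypes: Sami ∈ {BB, BO}; Tess ∈ {BB, BO}.
Weight each parental genotype pair by prior × P(type-O child):
  BO × BO: posterior weight 1; P(next child type B) = 3/4.
Weighted sum = 3/4.

3/4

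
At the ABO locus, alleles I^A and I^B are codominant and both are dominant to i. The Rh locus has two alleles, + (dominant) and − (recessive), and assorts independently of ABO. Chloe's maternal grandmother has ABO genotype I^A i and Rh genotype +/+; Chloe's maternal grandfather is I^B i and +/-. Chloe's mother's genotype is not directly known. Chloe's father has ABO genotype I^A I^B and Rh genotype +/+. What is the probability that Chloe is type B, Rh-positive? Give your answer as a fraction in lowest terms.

3/8

Chloe's mother's ABO genotype from I^A i × I^B i: 1/4 I^A I^B, 1/4 I^A i, 1/4 I^B i, 1/4 i i.
Crossing each possibility with the father I^A I^B and summing P(type B): 1/4·1/4 + 1/4·1/4 + 1/4·1/2 + 1/4·1/2 = 3/8.
Similarly for Rh via the mother's Rh distribution: P(Rh+) = 1.
Independent loci: 3/8 × 1 = 3/8.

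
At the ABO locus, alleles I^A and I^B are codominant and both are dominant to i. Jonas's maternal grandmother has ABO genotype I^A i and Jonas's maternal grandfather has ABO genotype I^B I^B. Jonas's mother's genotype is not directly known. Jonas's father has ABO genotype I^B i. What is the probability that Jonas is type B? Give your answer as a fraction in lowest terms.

5/8

Jonas's mother's ABO genotype from I^A i × I^B I^B: 1/2 I^A I^B, 1/2 I^B i.
Crossing each possibility with the father I^B i and summing P(type B): 1/2·1/2 + 1/2·3/4 = 5/8.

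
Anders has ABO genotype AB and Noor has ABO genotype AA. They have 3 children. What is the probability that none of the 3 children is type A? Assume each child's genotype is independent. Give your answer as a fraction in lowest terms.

ABO cross AB × AA → 1/2 A, 1/2 AB.
So P(type A) = 1/2 per child.
P(not type A) = 1/2 for one child; (1/2)^3 = 1/8.

1/8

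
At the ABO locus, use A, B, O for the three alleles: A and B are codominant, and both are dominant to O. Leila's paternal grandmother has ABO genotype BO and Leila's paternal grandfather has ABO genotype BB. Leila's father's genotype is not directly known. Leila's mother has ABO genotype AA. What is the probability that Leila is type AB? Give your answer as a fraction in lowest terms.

Leila's father's ABO genotype from BO × BB: 1/2 BB, 1/2 BO.
Crossing each possibility with the mother AA and summing P(type AB): 1/2·1 + 1/2·1/2 = 3/4.

3/4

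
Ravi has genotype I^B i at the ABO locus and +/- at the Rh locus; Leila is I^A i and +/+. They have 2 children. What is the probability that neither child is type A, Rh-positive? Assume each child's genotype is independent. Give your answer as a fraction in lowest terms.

ABO cross I^B i × I^A i → 1/4 O, 1/4 A, 1/4 B, 1/4 AB.
Rh cross +/- × +/+ → 1 Rh+; so P(type A, Rh-positive) = 1/4 × 1 = 1/4 per child.
P(not type A, Rh-positive) = 3/4 for one child; (3/4)^2 = 9/16.

9/16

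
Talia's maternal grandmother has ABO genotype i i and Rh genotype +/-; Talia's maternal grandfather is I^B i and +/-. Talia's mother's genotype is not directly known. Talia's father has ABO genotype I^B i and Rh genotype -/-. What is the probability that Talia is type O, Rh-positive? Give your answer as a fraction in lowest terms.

3/16

Talia's mother's ABO genotype from i i × I^B i: 1/2 I^B i, 1/2 i i.
Crossing each possibility with the father I^B i and summing P(type O): 1/2·1/4 + 1/2·1/2 = 3/8.
Similarly for Rh via the mother's Rh distribution: P(Rh+) = 1/2.
Independent loci: 3/8 × 1/2 = 3/16.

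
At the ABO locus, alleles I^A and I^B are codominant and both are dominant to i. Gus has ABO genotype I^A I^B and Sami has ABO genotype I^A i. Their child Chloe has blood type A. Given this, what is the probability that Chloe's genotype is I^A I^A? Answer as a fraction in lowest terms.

Cross I^A I^B × I^A i → 1/4 I^A I^A, 1/4 I^A I^B, 1/4 I^A i, 1/4 I^B i.
Type-A genotypes among offspring: I^A I^A (1/4), I^A i (1/4); total 1/2.
P(I^A I^A | type A) = (1/4) / (1/2) = 1/2.

1/2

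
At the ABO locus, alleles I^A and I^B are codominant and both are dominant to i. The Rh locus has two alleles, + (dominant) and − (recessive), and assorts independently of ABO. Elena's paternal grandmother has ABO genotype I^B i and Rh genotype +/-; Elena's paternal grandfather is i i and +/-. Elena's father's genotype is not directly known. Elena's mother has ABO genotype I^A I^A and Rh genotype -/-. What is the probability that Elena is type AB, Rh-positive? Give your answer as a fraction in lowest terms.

1/8

Elena's father's ABO genotype from I^B i × i i: 1/2 I^B i, 1/2 i i.
Crossing each possibility with the mother I^A I^A and summing P(type AB): 1/2·1/2 + 1/2·0 = 1/4.
Similarly for Rh via the father's Rh distribution: P(Rh+) = 1/2.
Independent loci: 1/4 × 1/2 = 1/8.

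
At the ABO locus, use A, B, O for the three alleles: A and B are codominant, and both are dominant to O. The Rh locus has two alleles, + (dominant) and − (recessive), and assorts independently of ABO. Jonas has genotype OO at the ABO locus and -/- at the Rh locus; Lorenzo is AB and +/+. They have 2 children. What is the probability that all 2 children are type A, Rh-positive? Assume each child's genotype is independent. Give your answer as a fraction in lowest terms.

1/4

ABO cross OO × AB → 1/2 A, 1/2 B.
Rh cross -/- × +/+ → 1 Rh+; so P(type A, Rh-positive) = 1/2 × 1 = 1/2 per child.
All 2 independent: (1/2)^2 = 1/4.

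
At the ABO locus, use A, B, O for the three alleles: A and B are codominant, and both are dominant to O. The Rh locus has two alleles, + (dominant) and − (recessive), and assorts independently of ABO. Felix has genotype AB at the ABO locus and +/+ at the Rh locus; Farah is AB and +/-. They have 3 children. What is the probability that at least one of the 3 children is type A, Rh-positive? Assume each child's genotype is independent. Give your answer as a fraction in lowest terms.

ABO cross AB × AB → 1/4 A, 1/4 B, 1/2 AB.
Rh cross +/+ × +/- → 1 Rh+; so P(type A, Rh-positive) = 1/4 × 1 = 1/4 per child.
P(none) = (3/4)^3 = 27/64; P(at least one) = 1 − 27/64 = 37/64.

37/64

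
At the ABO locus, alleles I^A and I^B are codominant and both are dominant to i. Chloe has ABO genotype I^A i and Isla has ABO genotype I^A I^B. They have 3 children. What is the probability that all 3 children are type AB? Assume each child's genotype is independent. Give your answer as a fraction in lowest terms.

1/64

ABO cross I^A i × I^A I^B → 1/2 A, 1/4 B, 1/4 AB.
So P(type AB) = 1/4 per child.
All 3 independent: (1/4)^3 = 1/64.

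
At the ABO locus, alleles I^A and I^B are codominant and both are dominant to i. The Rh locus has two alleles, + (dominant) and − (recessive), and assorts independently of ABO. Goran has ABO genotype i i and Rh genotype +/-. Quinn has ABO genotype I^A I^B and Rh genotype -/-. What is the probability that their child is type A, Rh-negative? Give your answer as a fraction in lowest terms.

ABO cross i i × I^A I^B → offspring phenotypes: 1/2 A, 1/2 B.
Rh cross +/- × -/- → 1/2 Rh+, 1/2 Rh-.
Independent loci: P(type A, Rh-negative) = 1/2 × 1/2 = 1/4.

1/4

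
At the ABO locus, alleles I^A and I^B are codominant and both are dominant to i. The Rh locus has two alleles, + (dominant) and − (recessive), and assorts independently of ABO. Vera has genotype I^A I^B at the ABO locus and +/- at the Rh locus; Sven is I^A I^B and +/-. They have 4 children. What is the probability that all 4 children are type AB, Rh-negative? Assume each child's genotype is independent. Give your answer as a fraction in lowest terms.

ABO cross I^A I^B × I^A I^B → 1/4 A, 1/4 B, 1/2 AB.
Rh cross +/- × +/- → 3/4 Rh+, 1/4 Rh-; so P(type AB, Rh-negative) = 1/2 × 1/4 = 1/8 per child.
All 4 independent: (1/8)^4 = 1/4096.

1/4096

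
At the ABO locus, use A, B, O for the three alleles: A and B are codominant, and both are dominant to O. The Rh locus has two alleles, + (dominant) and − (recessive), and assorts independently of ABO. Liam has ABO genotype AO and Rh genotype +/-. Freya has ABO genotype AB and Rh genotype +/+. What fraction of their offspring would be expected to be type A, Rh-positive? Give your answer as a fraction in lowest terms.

ABO cross AO × AB → offspring phenotypes: 1/2 A, 1/4 B, 1/4 AB.
Rh cross +/- × +/+ → 1 Rh+.
Independent loci: P(type A, Rh-positive) = 1/2 × 1 = 1/2.

1/2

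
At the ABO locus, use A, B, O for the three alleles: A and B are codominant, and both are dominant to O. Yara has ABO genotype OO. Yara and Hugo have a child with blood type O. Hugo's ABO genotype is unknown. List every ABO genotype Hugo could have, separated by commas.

For each candidate genotype of Hugo, check whether crossing it with OO can produce every observed child phenotype.
  AA → possible child types {A} ✗
  AB → possible child types {A, B} ✗
  AO → possible child types {O, A} ✓
  BB → possible child types {B} ✗
  BO → possible child types {O, B} ✓
  OO → possible child types {O} ✓

AO, BO, OO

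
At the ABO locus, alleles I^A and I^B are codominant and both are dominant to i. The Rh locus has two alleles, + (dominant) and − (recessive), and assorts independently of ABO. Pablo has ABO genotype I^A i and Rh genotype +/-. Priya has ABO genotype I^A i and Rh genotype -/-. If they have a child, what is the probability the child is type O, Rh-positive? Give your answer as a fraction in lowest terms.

1/8

ABO cross I^A i × I^A i → offspring phenotypes: 1/4 O, 3/4 A.
Rh cross +/- × -/- → 1/2 Rh+, 1/2 Rh-.
Independent loci: P(type O, Rh-positive) = 1/4 × 1/2 = 1/8.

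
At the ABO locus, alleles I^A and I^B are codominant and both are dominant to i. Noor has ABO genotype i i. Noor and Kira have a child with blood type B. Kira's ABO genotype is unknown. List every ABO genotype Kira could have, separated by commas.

For each candidate genotype of Kira, check whether crossing it with i i can produce every observed child phenotype.
  I^A I^A → possible child types {A} ✗
  I^A I^B → possible child types {A, B} ✓
  I^A i → possible child types {O, A} ✗
  I^B I^B → possible child types {B} ✓
  I^B i → possible child types {O, B} ✓
  i i → possible child types {O} ✗

I^A I^B, I^B I^B, I^B i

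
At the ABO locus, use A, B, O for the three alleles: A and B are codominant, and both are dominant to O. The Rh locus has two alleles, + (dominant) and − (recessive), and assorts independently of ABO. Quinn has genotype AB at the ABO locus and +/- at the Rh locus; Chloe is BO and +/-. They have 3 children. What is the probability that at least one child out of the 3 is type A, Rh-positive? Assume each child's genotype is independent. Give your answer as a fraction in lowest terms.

ABO cross AB × BO → 1/4 A, 1/2 B, 1/4 AB.
Rh cross +/- × +/- → 3/4 Rh+, 1/4 Rh-; so P(type A, Rh-positive) = 1/4 × 3/4 = 3/16 per child.
P(none) = (13/16)^3 = 2197/4096; P(at least one) = 1 − 2197/4096 = 1899/4096.

1899/4096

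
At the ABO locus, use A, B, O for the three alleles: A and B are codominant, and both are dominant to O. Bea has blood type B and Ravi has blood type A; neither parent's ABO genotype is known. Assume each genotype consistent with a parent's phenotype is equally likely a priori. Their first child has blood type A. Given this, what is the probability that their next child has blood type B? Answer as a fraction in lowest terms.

Possible genotypes: Bea ∈ {BB, BO}; Ravi ∈ {AA, AO}.
Weight each parental genotype pair by prior × P(type-A child):
  BO × AA: posterior weight 2/3; P(next child type B) = 0.
  BO × AO: posterior weight 1/3; P(next child type B) = 1/4.
Weighted sum = 1/12.

1/12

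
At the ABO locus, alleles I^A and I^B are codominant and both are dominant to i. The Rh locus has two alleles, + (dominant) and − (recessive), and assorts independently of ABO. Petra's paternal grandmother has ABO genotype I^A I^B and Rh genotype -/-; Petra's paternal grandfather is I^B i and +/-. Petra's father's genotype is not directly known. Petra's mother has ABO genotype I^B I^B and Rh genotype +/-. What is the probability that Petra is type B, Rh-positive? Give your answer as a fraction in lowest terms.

15/32

Petra's father's ABO genotype from I^A I^B × I^B i: 1/4 I^A I^B, 1/4 I^A i, 1/4 I^B I^B, 1/4 I^B i.
Crossing each possibility with the mother I^B I^B and summing P(type B): 1/4·1/2 + 1/4·1/2 + 1/4·1 + 1/4·1 = 3/4.
Similarly for Rh via the father's Rh distribution: P(Rh+) = 5/8.
Independent loci: 3/4 × 5/8 = 15/32.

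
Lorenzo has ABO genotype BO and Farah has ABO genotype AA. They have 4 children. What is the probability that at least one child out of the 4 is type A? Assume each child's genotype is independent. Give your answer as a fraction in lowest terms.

15/16

ABO cross BO × AA → 1/2 A, 1/2 AB.
So P(type A) = 1/2 per child.
P(none) = (1/2)^4 = 1/16; P(at least one) = 1 − 1/16 = 15/16.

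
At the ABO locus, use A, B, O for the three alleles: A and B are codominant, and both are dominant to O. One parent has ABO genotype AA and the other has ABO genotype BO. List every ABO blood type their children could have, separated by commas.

A, AB

Gametes from AA × BO give offspring ABO genotypes AB, AO, i.e. phenotypes A, AB.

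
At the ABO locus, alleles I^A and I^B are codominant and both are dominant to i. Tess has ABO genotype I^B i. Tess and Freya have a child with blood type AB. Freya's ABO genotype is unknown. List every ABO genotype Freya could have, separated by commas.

I^A I^A, I^A I^B, I^A i

For each candidate genotype of Freya, check whether crossing it with I^B i can produce every observed child phenotype.
  I^A I^A → possible child types {A, AB} ✓
  I^A I^B → possible child types {A, B, AB} ✓
  I^A i → possible child types {O, A, B, AB} ✓
  I^B I^B → possible child types {B} ✗
  I^B i → possible child types {O, B} ✗
  i i → possible child types {O, B} ✗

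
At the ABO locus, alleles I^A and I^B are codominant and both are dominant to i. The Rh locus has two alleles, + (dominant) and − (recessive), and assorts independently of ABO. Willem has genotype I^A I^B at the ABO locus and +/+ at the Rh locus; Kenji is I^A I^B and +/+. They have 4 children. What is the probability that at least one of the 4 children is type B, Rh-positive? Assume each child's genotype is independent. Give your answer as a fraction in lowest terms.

175/256

ABO cross I^A I^B × I^A I^B → 1/4 A, 1/4 B, 1/2 AB.
Rh cross +/+ × +/+ → 1 Rh+; so P(type B, Rh-positive) = 1/4 × 1 = 1/4 per child.
P(none) = (3/4)^4 = 81/256; P(at least one) = 1 − 81/256 = 175/256.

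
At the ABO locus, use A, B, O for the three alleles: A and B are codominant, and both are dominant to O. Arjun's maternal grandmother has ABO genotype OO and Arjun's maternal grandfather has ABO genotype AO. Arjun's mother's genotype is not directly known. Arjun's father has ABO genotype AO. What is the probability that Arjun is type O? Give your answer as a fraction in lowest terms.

3/8

Arjun's mother's ABO genotype from OO × AO: 1/2 AO, 1/2 OO.
Crossing each possibility with the father AO and summing P(type O): 1/2·1/4 + 1/2·1/2 = 3/8.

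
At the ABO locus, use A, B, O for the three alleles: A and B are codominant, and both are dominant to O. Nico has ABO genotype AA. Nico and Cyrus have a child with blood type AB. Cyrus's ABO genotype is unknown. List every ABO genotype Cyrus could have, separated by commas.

For each candidate genotype of Cyrus, check whether crossing it with AA can produce every observed child phenotype.
  AA → possible child types {A} ✗
  AB → possible child types {A, AB} ✓
  AO → possible child types {A} ✗
  BB → possible child types {AB} ✓
  BO → possible child types {A, AB} ✓
  OO → possible child types {A} ✗

AB, BB, BO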